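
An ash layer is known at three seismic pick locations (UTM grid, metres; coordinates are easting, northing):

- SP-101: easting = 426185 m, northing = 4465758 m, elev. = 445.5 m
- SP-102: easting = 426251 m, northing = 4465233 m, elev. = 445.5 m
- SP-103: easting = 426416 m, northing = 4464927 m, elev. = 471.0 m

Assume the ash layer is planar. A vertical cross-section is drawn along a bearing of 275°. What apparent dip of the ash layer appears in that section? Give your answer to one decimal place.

Let the plane be z = a·easting + b·northing + c.
SP-102−SP-101: 66a − 525b = 0;  SP-103−SP-101: 231a − 831b = 25.5.
Solving gives a = 0.20153, b = 0.02534.
Unit vector along 275° is (sin 275°, cos 275°) = (-0.9962, 0.0872).
Slope in that direction = a·(-0.9962) + b·(0.0872) = −0.19856.
Apparent dip = arctan|0.19856| = 11.2° (true dip is 11.5°, so apparent ≤ true as expected).

11.2°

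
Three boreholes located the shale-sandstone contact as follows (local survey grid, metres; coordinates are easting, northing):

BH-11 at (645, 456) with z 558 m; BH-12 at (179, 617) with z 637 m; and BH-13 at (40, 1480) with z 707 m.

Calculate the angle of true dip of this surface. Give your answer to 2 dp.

9.11°

Two edge vectors: BH-11→BH-12 = (-466, 161, 79), BH-11→BH-13 = (-605, 1024, 149).
Normal n = (BH-11→BH-12) × (BH-11→BH-13) = (-56907, 21639, -379779).
So ∂z/∂easting = −n_x/n_z = −0.14984 and ∂z/∂northing = −n_y/n_z = 0.05698.
Gradient magnitude |∇z| = √(a² + b²) = √(0.02245 + 0.00325) = 0.16031.
True dip = arctan(0.16031) = 9.11°, dipping toward ESE (azimuth ≈ 111°).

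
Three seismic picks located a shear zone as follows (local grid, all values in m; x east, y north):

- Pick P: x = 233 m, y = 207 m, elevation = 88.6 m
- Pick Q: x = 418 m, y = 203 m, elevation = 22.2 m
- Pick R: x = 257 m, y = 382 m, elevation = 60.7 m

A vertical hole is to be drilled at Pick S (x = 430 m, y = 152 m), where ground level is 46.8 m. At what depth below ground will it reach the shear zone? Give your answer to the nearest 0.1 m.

23.3 m

Two edge vectors: Pick P→Pick Q = (185, -4, -66.4), Pick P→Pick R = (24, 175, -27.9).
Normal n = (Pick P→Pick Q) × (Pick P→Pick R) = (11731.6, 3567.9, 32471).
So ∂z/∂x = −n_x/n_z = −0.36129 and ∂z/∂y = −n_y/n_z = −0.10988.
Intercept c from Pick P: 88.6 + 84.18 + 22.75 = 195.53.
At (430, 152): z_contact = −155.36 − 16.70 + 195.53 = 23.47 m.
Depth below ground = 46.8 − 23.47 = 23.3 m.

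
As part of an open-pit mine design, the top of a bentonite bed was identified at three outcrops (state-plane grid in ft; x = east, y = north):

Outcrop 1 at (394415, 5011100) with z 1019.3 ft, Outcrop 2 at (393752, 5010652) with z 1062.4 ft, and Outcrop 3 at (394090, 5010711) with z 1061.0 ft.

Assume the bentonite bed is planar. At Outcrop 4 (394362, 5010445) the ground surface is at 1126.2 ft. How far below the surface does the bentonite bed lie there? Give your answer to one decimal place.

Let the plane be z = a·x + b·y + c.
Outcrop 2−Outcrop 1: −663a − 448b = 43.1;  Outcrop 3−Outcrop 1: −325a − 389b = 41.7.
Solving gives a = 0.017057708, b = −0.121449242.
Then c = 1019.3 − a·394415 − b·5011100 = 602885.78.
At (394362, 5010445): z_contact = 6726.91 − 608514.75 + 602885.78 = 1097.95 ft.
Depth below ground = 1126.2 − 1097.95 = 28.3 ft.

28.3 ft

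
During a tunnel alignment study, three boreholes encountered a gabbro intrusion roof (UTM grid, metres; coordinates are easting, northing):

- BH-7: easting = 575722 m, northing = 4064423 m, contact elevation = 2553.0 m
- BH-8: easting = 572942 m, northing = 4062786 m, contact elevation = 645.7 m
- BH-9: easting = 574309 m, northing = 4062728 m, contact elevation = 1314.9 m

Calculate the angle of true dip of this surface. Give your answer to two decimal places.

Let the plane be z = a·easting + b·northing + c.
BH-8−BH-7: −2780a − 1637b = −1907.3;  BH-9−BH-7: −1413a − 1695b = −1238.1.
Solving gives a = 0.50275, b = 0.31134.
Gradient magnitude |∇z| = √(a² + b²) = √(0.25276 + 0.09693) = 0.59134.
True dip = arctan(0.59134) = 30.60°, dipping toward WSW (azimuth ≈ 238°).

30.60°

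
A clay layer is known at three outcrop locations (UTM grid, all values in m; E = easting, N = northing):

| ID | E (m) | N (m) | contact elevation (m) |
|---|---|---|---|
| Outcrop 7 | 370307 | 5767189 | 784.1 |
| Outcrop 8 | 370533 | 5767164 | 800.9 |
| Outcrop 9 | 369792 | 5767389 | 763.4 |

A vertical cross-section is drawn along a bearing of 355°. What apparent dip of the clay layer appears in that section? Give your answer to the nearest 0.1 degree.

Two edge vectors: Outcrop 7→Outcrop 8 = (226, -25, 16.8), Outcrop 7→Outcrop 9 = (-515, 200, -20.7).
Normal n = (Outcrop 7→Outcrop 8) × (Outcrop 7→Outcrop 9) = (-2842.5, -3973.8, 32325).
So ∂z/∂E = −n_x/n_z = 0.08794 and ∂z/∂N = −n_y/n_z = 0.12293.
Unit vector along 355° is (sin 355°, cos 355°) = (-0.0872, 0.9962).
Slope in that direction = a·(-0.0872) + b·(0.9962) = 0.11480.
Apparent dip = arctan|0.11480| = 6.5° (true dip is 8.6°, so apparent ≤ true as expected).

6.5°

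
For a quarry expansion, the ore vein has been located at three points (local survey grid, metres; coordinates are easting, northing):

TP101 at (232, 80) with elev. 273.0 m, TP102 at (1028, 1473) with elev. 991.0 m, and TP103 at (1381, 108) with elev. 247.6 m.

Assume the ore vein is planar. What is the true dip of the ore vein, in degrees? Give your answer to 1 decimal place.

Two edge vectors: TP101→TP102 = (796, 1393, 718), TP101→TP103 = (1149, 28, -25.4).
Normal n = (TP101→TP102) × (TP101→TP103) = (-55486.2, 845200.4, -1578269).
So ∂z/∂easting = −n_x/n_z = −0.03516 and ∂z/∂northing = −n_y/n_z = 0.53552.
Gradient magnitude |∇z| = √(a² + b²) = √(0.00124 + 0.28679) = 0.53668.
True dip = arctan(0.53668) = 28.2°, dipping toward S (azimuth ≈ 176°).

28.2°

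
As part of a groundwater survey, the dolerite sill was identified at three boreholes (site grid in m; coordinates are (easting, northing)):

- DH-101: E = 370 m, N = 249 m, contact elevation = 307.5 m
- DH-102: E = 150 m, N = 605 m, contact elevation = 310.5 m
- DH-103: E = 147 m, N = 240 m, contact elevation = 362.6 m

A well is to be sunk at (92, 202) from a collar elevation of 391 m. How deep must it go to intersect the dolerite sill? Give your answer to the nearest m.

Two edge vectors: DH-101→DH-102 = (-220, 356, 3), DH-101→DH-103 = (-223, -9, 55.1).
Normal n = (DH-101→DH-102) × (DH-101→DH-103) = (19642.6, 11453, 81368).
So ∂z/∂E = −n_x/n_z = −0.24140 and ∂z/∂N = −n_y/n_z = −0.14076.
Intercept c from DH-101: 307.5 + 89.32 + 35.05 = 431.87.
At (92, 202): z_contact = −22.2 − 28.4 + 431.87 = 381.2 m.
Depth below ground = 391 − 381.2 = 10 m.

10 m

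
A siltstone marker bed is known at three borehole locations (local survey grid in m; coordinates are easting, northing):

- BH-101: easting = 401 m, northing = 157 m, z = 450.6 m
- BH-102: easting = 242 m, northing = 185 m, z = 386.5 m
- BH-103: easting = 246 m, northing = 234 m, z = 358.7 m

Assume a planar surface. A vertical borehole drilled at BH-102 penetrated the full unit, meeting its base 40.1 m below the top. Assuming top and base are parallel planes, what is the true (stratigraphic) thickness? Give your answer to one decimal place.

Let the plane be z = a·easting + b·northing + c.
BH-102−BH-101: −159a + 28b = −64.1;  BH-103−BH-101: −155a + 77b = −91.9.
Solving gives a = 0.29894, b = −0.59175.
|∇z| = √(a²+b²) = 0.66297, so dip δ = arctan(0.66297) = 33.54°.
True thickness = vertical thickness × cos δ = 40.1 × cos 33.54° = 33.4 m.

33.4 m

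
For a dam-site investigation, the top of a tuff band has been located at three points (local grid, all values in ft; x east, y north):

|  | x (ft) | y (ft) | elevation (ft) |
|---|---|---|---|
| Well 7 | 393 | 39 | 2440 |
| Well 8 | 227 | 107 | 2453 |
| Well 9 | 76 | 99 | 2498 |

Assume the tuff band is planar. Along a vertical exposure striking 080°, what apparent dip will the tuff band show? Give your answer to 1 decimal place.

19.3°

Two edge vectors: Well 7→Well 8 = (-166, 68, 13), Well 7→Well 9 = (-317, 60, 58).
Normal n = (Well 7→Well 8) × (Well 7→Well 9) = (3164, 5507, 11596).
So ∂z/∂x = −n_x/n_z = −0.27285 and ∂z/∂y = −n_y/n_z = −0.47491.
Unit vector along 080° is (sin 80°, cos 80°) = (0.9848, 0.1736).
Slope in that direction = a·(0.9848) + b·(0.1736) = −0.35117.
Apparent dip = arctan|0.35117| = 19.3° (true dip is 28.7°, so apparent ≤ true as expected).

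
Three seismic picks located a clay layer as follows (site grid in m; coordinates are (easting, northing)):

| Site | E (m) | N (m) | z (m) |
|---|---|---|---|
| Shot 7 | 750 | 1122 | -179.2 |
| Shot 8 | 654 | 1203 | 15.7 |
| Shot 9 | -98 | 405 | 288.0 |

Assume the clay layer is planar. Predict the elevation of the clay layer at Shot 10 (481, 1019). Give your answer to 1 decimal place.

78.0 m

Two edge vectors: Shot 7→Shot 8 = (-96, 81, 194.9), Shot 7→Shot 9 = (-848, -717, 467.2).
Normal n = (Shot 7→Shot 8) × (Shot 7→Shot 9) = (177586.5, -120424, 137520).
So ∂z/∂E = −n_x/n_z = −1.291350 and ∂z/∂N = −n_y/n_z = 0.875684.
Intercept c from Shot 7: -179.2 + 968.51 − 982.52 = −193.20.
At (481, 1019): z = −621.1 + 892.3 − 193.20 = 78.0 m.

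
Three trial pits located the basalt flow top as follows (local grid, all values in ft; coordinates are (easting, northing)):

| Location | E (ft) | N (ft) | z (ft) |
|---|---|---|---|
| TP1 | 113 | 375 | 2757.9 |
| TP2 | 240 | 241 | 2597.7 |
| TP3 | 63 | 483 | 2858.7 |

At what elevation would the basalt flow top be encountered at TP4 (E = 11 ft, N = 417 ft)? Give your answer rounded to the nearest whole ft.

Two edge vectors: TP1→TP2 = (127, -134, -160.2), TP1→TP3 = (-50, 108, 100.8).
Normal n = (TP1→TP2) × (TP1→TP3) = (3794.4, -4791.6, 7016).
So ∂z/∂E = −n_x/n_z = −0.54082 and ∂z/∂N = −n_y/n_z = 0.68295.
Intercept c from TP1: 2757.9 + 61.11 − 256.11 = 2562.91.
At (11, 417): z = −5.9 + 284.8 + 2562.91 = 2841.7 ft.

2842 ft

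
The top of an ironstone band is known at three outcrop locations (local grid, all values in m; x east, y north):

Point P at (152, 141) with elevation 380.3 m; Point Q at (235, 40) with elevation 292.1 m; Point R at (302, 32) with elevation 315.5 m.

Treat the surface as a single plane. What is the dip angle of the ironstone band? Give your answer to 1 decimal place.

54.1°

Two edge vectors: Point P→Point Q = (83, -101, -88.2), Point P→Point R = (150, -109, -64.8).
Normal n = (Point P→Point Q) × (Point P→Point R) = (-3069, -7851.6, 6103).
So ∂z/∂x = −n_x/n_z = 0.50287 and ∂z/∂y = −n_y/n_z = 1.28651.
Gradient magnitude |∇z| = √(a² + b²) = √(0.25288 + 1.65512) = 1.38130.
True dip = arctan(1.38130) = 54.1°, dipping toward SSW (azimuth ≈ 201°).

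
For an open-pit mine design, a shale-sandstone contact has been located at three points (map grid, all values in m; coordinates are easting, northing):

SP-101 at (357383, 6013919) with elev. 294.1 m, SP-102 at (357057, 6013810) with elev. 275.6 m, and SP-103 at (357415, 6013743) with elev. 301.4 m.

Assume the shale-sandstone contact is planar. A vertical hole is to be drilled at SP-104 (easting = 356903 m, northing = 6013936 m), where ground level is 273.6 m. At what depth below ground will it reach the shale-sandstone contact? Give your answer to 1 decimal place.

12.0 m

Let the plane be z = a·easting + b·northing + c.
SP-102−SP-101: −326a − 109b = −18.5;  SP-103−SP-101: 32a − 176b = 7.3.
Solving gives a = 0.066569729, b = −0.029373686.
Then c = 294.1 − a·357383 − b·6013919 = 153154.18.
At (356903, 6013936): z_contact = 23758.94 − 176651.47 + 153154.18 = 261.65 m.
Depth below ground = 273.6 − 261.65 = 12.0 m.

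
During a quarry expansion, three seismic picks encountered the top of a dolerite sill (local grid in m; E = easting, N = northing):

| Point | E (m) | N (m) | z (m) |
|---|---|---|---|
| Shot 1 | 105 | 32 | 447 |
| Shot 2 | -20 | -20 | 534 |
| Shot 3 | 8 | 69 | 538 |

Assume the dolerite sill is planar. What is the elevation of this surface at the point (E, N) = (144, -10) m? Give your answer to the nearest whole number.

Let the plane be z = a·E + b·N + c.
Shot 2−Shot 1: −125a − 52b = 87;  Shot 3−Shot 1: −97a + 37b = 91.
Solving gives a = −0.82232, b = 0.30365.
Then c = 447 − a·105 − b·32 = 523.63.
At (144, -10): z = −118.4 − 3.0 + 523.63 = 402.2 m.

402 m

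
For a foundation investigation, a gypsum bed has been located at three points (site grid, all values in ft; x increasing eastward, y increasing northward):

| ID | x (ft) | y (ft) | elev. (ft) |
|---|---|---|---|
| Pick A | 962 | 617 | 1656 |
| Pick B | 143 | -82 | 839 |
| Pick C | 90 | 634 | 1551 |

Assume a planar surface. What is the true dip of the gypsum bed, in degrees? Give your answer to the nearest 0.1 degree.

45.4°

Let the plane be z = a·x + b·y + c.
Pick B−Pick A: −819a − 699b = −817;  Pick C−Pick A: −872a + 17b = −105.
Solving gives a = 0.14000, b = 1.00478.
Gradient magnitude |∇z| = √(a² + b²) = √(0.01960 + 1.00958) = 1.01448.
True dip = arctan(1.01448) = 45.4°, dipping toward S (azimuth ≈ 188°).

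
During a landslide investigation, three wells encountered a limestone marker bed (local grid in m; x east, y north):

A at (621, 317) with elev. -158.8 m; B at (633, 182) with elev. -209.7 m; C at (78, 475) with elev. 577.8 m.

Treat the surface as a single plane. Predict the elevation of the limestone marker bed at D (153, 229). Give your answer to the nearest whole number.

Two edge vectors: A→B = (12, -135, -50.9), A→C = (-543, 158, 736.6).
Normal n = (A→B) × (A→C) = (-91398.8, 18799.5, -71409).
So ∂z/∂x = −n_x/n_z = −1.27993 and ∂z/∂y = −n_y/n_z = 0.26327.
Intercept c from A: -158.8 + 794.84 − 83.46 = 552.58.
At (153, 229): z = −195.8 + 60.3 + 552.58 = 417.0 m.

417 m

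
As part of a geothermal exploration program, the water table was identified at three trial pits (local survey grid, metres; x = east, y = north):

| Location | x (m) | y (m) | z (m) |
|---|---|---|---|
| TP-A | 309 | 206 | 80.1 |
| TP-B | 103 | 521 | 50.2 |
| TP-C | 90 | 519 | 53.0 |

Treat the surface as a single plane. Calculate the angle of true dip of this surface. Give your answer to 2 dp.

15.72°

Two edge vectors: TP-A→TP-B = (-206, 315, -29.9), TP-A→TP-C = (-219, 313, -27.1).
Normal n = (TP-A→TP-B) × (TP-A→TP-C) = (822.2, 965.5, 4507).
So ∂z/∂x = −n_x/n_z = −0.18243 and ∂z/∂y = −n_y/n_z = −0.21422.
Gradient magnitude |∇z| = √(a² + b²) = √(0.03328 + 0.04589) = 0.28137.
True dip = arctan(0.28137) = 15.72°, dipping toward NE (azimuth ≈ 040°).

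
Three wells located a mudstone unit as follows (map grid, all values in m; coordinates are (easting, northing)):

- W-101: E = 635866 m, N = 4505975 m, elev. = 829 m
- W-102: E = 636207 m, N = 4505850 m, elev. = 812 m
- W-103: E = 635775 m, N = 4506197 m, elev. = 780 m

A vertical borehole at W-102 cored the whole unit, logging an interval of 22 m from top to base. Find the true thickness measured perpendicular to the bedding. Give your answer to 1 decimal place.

Let the plane be z = a·E + b·N + c.
W-102−W-101: 341a − 125b = −17;  W-103−W-101: −91a + 222b = −49.
Solving gives a = −0.15389, b = −0.28380.
|∇z| = √(a²+b²) = 0.32284, so dip δ = arctan(0.32284) = 17.89°.
True thickness = vertical thickness × cos δ = 22 × cos 17.89° = 20.9 m.

20.9 m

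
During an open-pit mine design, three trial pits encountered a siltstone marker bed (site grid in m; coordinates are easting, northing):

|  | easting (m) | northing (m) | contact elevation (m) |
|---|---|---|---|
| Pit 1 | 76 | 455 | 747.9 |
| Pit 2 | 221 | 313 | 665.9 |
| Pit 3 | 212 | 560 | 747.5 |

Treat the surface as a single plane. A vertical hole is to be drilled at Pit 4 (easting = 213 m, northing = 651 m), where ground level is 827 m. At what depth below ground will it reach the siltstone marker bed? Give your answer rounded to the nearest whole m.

Two edge vectors: Pit 1→Pit 2 = (145, -142, -82), Pit 1→Pit 3 = (136, 105, -0.4).
Normal n = (Pit 1→Pit 2) × (Pit 1→Pit 3) = (8666.8, -11094, 34537).
So ∂z/∂easting = −n_x/n_z = −0.25094 and ∂z/∂northing = −n_y/n_z = 0.32122.
Intercept c from Pit 1: 747.9 + 19.07 − 146.16 = 620.82.
At (213, 651): z_contact = −53.5 + 209.1 + 620.82 = 776.5 m.
Depth below ground = 827 − 776.5 = 51 m.

51 m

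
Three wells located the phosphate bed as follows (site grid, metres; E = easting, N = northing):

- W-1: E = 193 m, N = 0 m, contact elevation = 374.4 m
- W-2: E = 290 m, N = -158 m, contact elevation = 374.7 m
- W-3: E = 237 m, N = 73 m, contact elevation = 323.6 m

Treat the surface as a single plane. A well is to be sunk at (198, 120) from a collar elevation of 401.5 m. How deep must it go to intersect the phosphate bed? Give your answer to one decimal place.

Two edge vectors: W-1→W-2 = (97, -158, 0.3), W-1→W-3 = (44, 73, -50.8).
Normal n = (W-1→W-2) × (W-1→W-3) = (8004.5, 4940.8, 14033).
So ∂z/∂E = −n_x/n_z = −0.57041 and ∂z/∂N = −n_y/n_z = −0.35208.
Intercept c from W-1: 374.4 + 110.09 + 0.00 = 484.49.
At (198, 120): z_contact = −112.94 − 42.25 + 484.49 = 329.30 m.
Depth below ground = 401.5 − 329.30 = 72.2 m.

72.2 m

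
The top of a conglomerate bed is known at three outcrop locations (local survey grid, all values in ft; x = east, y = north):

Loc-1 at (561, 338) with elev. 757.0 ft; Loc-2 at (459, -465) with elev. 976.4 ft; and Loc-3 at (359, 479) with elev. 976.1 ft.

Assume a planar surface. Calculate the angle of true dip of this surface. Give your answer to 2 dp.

Two edge vectors: Loc-1→Loc-2 = (-102, -803, 219.4), Loc-1→Loc-3 = (-202, 141, 219.1).
Normal n = (Loc-1→Loc-2) × (Loc-1→Loc-3) = (-206872.7, -21970.6, -176588).
So ∂z/∂x = −n_x/n_z = −1.17150 and ∂z/∂y = −n_y/n_z = −0.12442.
Gradient magnitude |∇z| = √(a² + b²) = √(1.37241 + 0.01548) = 1.17809.
True dip = arctan(1.17809) = 49.67°, dipping toward E (azimuth ≈ 084°).

49.67°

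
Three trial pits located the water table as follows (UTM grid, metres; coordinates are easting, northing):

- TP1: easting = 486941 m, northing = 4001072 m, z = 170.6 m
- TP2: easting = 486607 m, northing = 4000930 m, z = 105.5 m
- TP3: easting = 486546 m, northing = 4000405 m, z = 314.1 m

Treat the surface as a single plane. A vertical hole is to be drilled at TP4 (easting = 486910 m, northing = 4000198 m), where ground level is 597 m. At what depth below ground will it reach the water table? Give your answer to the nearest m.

52 m

Two edge vectors: TP1→TP2 = (-334, -142, -65.1), TP1→TP3 = (-395, -667, 143.5).
Normal n = (TP1→TP2) × (TP1→TP3) = (-63798.7, 73643.5, 166688).
So ∂z/∂easting = −n_x/n_z = 0.38274321 and ∂z/∂northing = −n_y/n_z = −0.44180445.
Intercept c from TP1: 170.6 − 186373.36 + 1767691.41 = 1581488.65.
At (486910, 4000198): z_contact = 186361.5 − 1767305.3 + 1581488.65 = 544.9 m.
Depth below ground = 597 − 544.9 = 52 m.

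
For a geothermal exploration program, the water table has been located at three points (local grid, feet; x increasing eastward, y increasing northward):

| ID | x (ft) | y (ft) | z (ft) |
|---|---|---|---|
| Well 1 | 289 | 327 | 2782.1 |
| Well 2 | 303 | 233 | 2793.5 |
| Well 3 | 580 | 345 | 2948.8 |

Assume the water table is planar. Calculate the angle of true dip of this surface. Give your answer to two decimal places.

29.95°

Let the plane be z = a·x + b·y + c.
Well 2−Well 1: 14a − 94b = 11.4;  Well 3−Well 1: 291a + 18b = 166.7.
Solving gives a = 0.57506, b = −0.03563.
Gradient magnitude |∇z| = √(a² + b²) = √(0.33069 + 0.00127) = 0.57616.
True dip = arctan(0.57616) = 29.95°, dipping toward W (azimuth ≈ 274°).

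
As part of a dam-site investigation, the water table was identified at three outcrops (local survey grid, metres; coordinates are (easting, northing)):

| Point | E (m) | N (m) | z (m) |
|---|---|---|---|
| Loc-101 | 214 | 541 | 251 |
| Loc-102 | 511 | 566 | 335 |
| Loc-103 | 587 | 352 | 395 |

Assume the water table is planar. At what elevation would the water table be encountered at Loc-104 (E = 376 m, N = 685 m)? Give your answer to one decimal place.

Two edge vectors: Loc-101→Loc-102 = (297, 25, 84), Loc-101→Loc-103 = (373, -189, 144).
Normal n = (Loc-101→Loc-102) × (Loc-101→Loc-103) = (19476, -11436, -65458).
So ∂z/∂E = −n_x/n_z = 0.29753 and ∂z/∂N = −n_y/n_z = −0.17471.
Intercept c from Loc-101: 251 − 63.67 + 94.52 = 281.84.
At (376, 685): z = 111.9 − 119.7 + 281.84 = 274.0 m.

274.0 m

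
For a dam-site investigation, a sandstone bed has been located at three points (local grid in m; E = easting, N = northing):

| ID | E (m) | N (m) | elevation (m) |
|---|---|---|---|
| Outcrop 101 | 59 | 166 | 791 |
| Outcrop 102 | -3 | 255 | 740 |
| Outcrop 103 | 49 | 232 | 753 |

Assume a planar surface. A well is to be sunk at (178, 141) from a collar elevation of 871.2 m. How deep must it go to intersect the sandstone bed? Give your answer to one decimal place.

66.4 m

Two edge vectors: Outcrop 101→Outcrop 102 = (-62, 89, -51), Outcrop 101→Outcrop 103 = (-10, 66, -38).
Normal n = (Outcrop 101→Outcrop 102) × (Outcrop 101→Outcrop 103) = (-16, -1846, -3202).
So ∂z/∂E = −n_x/n_z = −0.00500 and ∂z/∂N = −n_y/n_z = −0.57651.
Intercept c from Outcrop 101: 791 + 0.29 + 95.70 = 887.00.
At (178, 141): z_contact = −0.89 − 81.29 + 887.00 = 804.82 m.
Depth below ground = 871.2 − 804.82 = 66.4 m.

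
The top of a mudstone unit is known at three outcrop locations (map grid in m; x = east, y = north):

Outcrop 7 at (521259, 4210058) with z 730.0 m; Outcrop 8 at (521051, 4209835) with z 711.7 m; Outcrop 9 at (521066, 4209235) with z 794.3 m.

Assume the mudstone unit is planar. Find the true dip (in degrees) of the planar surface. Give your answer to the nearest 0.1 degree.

14.8°

Two edge vectors: Outcrop 7→Outcrop 8 = (-208, -223, -18.3), Outcrop 7→Outcrop 9 = (-193, -823, 64.3).
Normal n = (Outcrop 7→Outcrop 8) × (Outcrop 7→Outcrop 9) = (-29399.8, 16906.3, 128145).
So ∂z/∂x = −n_x/n_z = 0.22943 and ∂z/∂y = −n_y/n_z = −0.13193.
Gradient magnitude |∇z| = √(a² + b²) = √(0.05264 + 0.01741) = 0.26465.
True dip = arctan(0.26465) = 14.8°, dipping toward WNW (azimuth ≈ 300°).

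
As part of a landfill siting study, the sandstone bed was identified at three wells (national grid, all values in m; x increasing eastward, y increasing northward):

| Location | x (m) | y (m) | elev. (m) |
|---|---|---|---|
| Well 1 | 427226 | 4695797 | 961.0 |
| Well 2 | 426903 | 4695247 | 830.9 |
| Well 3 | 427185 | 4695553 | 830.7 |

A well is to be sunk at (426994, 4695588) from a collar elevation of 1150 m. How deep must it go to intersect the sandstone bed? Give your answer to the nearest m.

161 m

Two edge vectors: Well 1→Well 2 = (-323, -550, -130.1), Well 1→Well 3 = (-41, -244, -130.3).
Normal n = (Well 1→Well 2) × (Well 1→Well 3) = (39920.6, -36752.8, 56262).
So ∂z/∂x = −n_x/n_z = −0.70954819 and ∂z/∂y = −n_y/n_z = 0.65324375.
Intercept c from Well 1: 961 + 303137.43 − 3067500.05 = −2763401.62.
At (426994, 4695588): z_contact = −302972.8 + 3067363.5 − 2763401.62 = 989.1 m.
Depth below ground = 1150 − 989.1 = 161 m.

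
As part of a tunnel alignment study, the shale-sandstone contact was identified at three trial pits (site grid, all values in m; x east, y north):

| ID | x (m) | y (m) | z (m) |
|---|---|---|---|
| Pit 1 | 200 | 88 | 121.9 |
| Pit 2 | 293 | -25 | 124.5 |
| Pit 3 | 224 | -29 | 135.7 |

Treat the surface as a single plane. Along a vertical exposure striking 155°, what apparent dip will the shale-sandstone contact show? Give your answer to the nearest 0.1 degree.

4.0°

Let the plane be z = a·x + b·y + c.
Pit 2−Pit 1: 93a − 113b = 2.6;  Pit 3−Pit 1: 24a − 117b = 13.8.
Solving gives a = −0.15365, b = −0.14947.
Unit vector along 155° is (sin 155°, cos 155°) = (0.4226, -0.9063).
Slope in that direction = a·(0.4226) + b·(-0.9063) = 0.07053.
Apparent dip = arctan|0.07053| = 4.0° (true dip is 12.1°, so apparent ≤ true as expected).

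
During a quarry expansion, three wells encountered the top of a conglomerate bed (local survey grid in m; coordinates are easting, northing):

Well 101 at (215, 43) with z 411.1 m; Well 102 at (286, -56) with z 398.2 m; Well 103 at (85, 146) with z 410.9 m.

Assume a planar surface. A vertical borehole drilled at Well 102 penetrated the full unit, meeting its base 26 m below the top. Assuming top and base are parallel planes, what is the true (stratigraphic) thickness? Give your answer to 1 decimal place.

24.2 m

Two edge vectors: Well 101→Well 102 = (71, -99, -12.9), Well 101→Well 103 = (-130, 103, -0.2).
Normal n = (Well 101→Well 102) × (Well 101→Well 103) = (1348.5, 1691.2, -5557).
So ∂z/∂easting = −n_x/n_z = 0.24267 and ∂z/∂northing = −n_y/n_z = 0.30434.
|∇z| = √(a²+b²) = 0.38924, so dip δ = arctan(0.38924) = 21.27°.
True thickness = vertical thickness × cos δ = 26 × cos 21.27° = 24.2 m.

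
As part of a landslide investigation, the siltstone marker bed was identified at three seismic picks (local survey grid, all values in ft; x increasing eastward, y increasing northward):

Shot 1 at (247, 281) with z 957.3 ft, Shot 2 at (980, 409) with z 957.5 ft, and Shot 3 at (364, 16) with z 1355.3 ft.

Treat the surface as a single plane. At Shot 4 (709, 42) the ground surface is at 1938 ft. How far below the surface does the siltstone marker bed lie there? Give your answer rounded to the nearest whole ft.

Two edge vectors: Shot 1→Shot 2 = (733, 128, 0.2), Shot 1→Shot 3 = (117, -265, 398).
Normal n = (Shot 1→Shot 2) × (Shot 1→Shot 3) = (50997, -291710.6, -209221).
So ∂z/∂x = −n_x/n_z = 0.24375 and ∂z/∂y = −n_y/n_z = −1.39427.
Intercept c from Shot 1: 957.3 − 60.21 + 391.79 = 1288.88.
At (709, 42): z_contact = 172.8 − 58.6 + 1288.88 = 1403.1 ft.
Depth below ground = 1938 − 1403.1 = 535 ft.

535 ft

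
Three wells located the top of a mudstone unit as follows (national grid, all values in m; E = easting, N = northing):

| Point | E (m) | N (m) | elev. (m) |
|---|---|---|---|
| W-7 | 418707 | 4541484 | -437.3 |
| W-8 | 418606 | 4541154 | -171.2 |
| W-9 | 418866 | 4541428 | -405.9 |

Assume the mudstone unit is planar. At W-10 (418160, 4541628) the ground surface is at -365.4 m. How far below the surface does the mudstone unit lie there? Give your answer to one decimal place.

Let the plane be z = a·E + b·N + c.
W-8−W-7: −101a − 330b = 266.1;  W-9−W-7: 159a − 56b = 31.4.
Solving gives a = −0.078099302, b = −0.782460517.
Then c = -437.3 − a·418707 − b·4541484 = 3585795.34.
At (418160, 4541628): z_contact = −32658.00 − 3553644.59 + 3585795.34 = -507.25 m.
Depth below ground = -365.4 − (-507.25) = 141.9 m.

141.9 m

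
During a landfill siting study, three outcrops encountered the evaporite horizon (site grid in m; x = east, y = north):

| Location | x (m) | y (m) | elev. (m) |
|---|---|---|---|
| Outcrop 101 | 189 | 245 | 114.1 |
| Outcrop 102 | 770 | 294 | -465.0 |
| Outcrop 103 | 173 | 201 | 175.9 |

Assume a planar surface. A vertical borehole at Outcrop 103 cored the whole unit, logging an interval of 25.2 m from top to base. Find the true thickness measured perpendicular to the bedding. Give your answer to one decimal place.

14.6 m

Two edge vectors: Outcrop 101→Outcrop 102 = (581, 49, -579.1), Outcrop 101→Outcrop 103 = (-16, -44, 61.8).
Normal n = (Outcrop 101→Outcrop 102) × (Outcrop 101→Outcrop 103) = (-22452.2, -26640.2, -24780).
So ∂z/∂x = −n_x/n_z = −0.90606 and ∂z/∂y = −n_y/n_z = −1.07507.
|∇z| = √(a²+b²) = 1.40596, so dip δ = arctan(1.40596) = 54.58°.
True thickness = vertical thickness × cos δ = 25.2 × cos 54.58° = 14.6 m.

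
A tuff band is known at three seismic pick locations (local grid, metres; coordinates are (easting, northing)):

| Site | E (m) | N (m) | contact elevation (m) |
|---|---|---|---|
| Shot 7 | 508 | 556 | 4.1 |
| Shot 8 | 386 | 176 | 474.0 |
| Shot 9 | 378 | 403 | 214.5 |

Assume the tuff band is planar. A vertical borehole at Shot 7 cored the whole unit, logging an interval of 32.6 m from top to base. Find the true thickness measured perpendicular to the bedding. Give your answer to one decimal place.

21.1 m

Let the plane be z = a·E + b·N + c.
Shot 8−Shot 7: −122a − 380b = 469.9;  Shot 9−Shot 7: −130a − 153b = 210.4.
Solving gives a = −0.26216, b = −1.15241.
|∇z| = √(a²+b²) = 1.18185, so dip δ = arctan(1.18185) = 49.76°.
True thickness = vertical thickness × cos δ = 32.6 × cos 49.76° = 21.1 m.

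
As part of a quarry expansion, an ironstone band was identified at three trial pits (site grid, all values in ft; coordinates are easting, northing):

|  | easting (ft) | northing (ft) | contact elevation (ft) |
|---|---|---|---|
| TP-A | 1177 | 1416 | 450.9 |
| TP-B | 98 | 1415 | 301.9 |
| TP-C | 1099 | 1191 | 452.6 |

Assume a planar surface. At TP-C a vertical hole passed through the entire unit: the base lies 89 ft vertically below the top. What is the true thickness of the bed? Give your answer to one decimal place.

88.0 ft

Let the plane be z = a·easting + b·northing + c.
TP-B−TP-A: −1079a − 1b = −149;  TP-C−TP-A: −78a − 225b = 1.7.
Solving gives a = 0.13814, b = −0.05544.
|∇z| = √(a²+b²) = 0.14885, so dip δ = arctan(0.14885) = 8.47°.
True thickness = vertical thickness × cos δ = 89 × cos 8.47° = 88.0 ft.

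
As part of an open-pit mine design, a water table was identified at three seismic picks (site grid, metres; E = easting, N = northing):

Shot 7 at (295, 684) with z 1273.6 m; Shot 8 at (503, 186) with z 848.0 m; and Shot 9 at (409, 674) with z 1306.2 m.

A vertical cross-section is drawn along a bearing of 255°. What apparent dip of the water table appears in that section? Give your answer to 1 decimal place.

Two edge vectors: Shot 7→Shot 8 = (208, -498, -425.6), Shot 7→Shot 9 = (114, -10, 32.6).
Normal n = (Shot 7→Shot 8) × (Shot 7→Shot 9) = (-20490.8, -55299.2, 54692).
So ∂z/∂E = −n_x/n_z = 0.37466 and ∂z/∂N = −n_y/n_z = 1.01110.
Unit vector along 255° is (sin 255°, cos 255°) = (-0.9659, -0.2588).
Slope in that direction = a·(-0.9659) + b·(-0.2588) = −0.62358.
Apparent dip = arctan|0.62358| = 31.9° (true dip is 47.2°, so apparent ≤ true as expected).

31.9°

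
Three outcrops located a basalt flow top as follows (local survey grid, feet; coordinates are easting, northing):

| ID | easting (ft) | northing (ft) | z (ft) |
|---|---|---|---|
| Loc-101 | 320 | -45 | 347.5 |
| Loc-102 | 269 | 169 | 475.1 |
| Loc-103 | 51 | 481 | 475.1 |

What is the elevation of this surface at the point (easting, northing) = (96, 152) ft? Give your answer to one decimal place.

235.7 ft

Let the plane be z = a·easting + b·northing + c.
Loc-102−Loc-101: −51a + 214b = 127.6;  Loc-103−Loc-101: −269a + 526b = 127.6.
Solving gives a = 1.29509, b = 0.90491.
Then c = 347.5 − a·320 − b·-45 = −26.21.
At (96, 152): z = 124.3 + 137.5 − 26.21 = 235.7 ft.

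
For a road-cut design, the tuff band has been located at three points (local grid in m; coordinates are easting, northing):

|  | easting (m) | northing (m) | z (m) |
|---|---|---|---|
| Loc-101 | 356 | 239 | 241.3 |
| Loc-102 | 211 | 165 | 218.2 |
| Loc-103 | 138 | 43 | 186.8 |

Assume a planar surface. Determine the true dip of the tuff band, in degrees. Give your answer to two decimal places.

13.32°

Let the plane be z = a·easting + b·northing + c.
Loc-102−Loc-101: −145a − 74b = −23.1;  Loc-103−Loc-101: −218a − 196b = −54.5.
Solving gives a = 0.04025, b = 0.23329.
Gradient magnitude |∇z| = √(a² + b²) = √(0.00162 + 0.05443) = 0.23674.
True dip = arctan(0.23674) = 13.32°, dipping toward S (azimuth ≈ 190°).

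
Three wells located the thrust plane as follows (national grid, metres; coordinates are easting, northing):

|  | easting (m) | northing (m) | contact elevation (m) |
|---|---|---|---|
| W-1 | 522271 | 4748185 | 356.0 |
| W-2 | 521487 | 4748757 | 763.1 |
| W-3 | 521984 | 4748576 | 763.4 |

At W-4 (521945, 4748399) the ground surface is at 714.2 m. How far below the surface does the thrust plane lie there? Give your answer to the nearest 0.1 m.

Let the plane be z = a·easting + b·northing + c.
W-2−W-1: −784a + 572b = 407.1;  W-3−W-1: −287a + 391b = 407.4.
Solving gives a = 0.518729456, b = 1.422699115.
Then c = 356 − a·522271 − b·4748185 = −7025799.95.
At (521945, 4748399): z_contact = 270748.25 + 6755543.06 − 7025799.95 = 491.35 m.
Depth below ground = 714.2 − 491.35 = 222.8 m.

222.8 m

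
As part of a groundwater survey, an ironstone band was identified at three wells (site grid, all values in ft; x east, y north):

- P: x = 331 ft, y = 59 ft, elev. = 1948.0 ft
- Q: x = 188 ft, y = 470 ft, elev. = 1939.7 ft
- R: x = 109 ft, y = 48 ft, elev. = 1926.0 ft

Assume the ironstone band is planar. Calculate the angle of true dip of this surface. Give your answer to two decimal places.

5.68°

Let the plane be z = a·x + b·y + c.
Q−P: −143a + 411b = −8.3;  R−P: −222a − 11b = −22.
Solving gives a = 0.09840, b = 0.01404.
Gradient magnitude |∇z| = √(a² + b²) = √(0.00968 + 0.00020) = 0.09940.
True dip = arctan(0.09940) = 5.68°, dipping toward W (azimuth ≈ 262°).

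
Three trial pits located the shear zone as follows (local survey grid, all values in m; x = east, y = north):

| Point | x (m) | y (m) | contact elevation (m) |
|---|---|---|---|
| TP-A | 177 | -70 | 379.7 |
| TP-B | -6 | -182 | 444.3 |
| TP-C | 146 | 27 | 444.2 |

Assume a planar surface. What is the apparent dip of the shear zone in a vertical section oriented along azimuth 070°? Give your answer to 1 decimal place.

23.7°

Two edge vectors: TP-A→TP-B = (-183, -112, 64.6), TP-A→TP-C = (-31, 97, 64.5).
Normal n = (TP-A→TP-B) × (TP-A→TP-C) = (-13490.2, 9800.9, -21223).
So ∂z/∂x = −n_x/n_z = −0.63564 and ∂z/∂y = −n_y/n_z = 0.46181.
Unit vector along 070° is (sin 70°, cos 70°) = (0.9397, 0.3420).
Slope in that direction = a·(0.9397) + b·(0.3420) = −0.43936.
Apparent dip = arctan|0.43936| = 23.7° (true dip is 38.2°, so apparent ≤ true as expected).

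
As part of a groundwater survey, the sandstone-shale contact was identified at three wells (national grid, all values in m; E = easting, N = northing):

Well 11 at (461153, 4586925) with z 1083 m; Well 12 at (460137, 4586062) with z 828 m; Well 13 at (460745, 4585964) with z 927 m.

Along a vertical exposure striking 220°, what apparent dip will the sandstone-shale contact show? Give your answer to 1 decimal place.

10.2°

Let the plane be z = a·E + b·N + c.
Well 12−Well 11: −1016a − 863b = −255;  Well 13−Well 11: −408a − 961b = −156.
Solving gives a = 0.17689, b = 0.08723.
Unit vector along 220° is (sin 220°, cos 220°) = (-0.6428, -0.7660).
Slope in that direction = a·(-0.6428) + b·(-0.7660) = −0.18053.
Apparent dip = arctan|0.18053| = 10.2° (true dip is 11.2°, so apparent ≤ true as expected).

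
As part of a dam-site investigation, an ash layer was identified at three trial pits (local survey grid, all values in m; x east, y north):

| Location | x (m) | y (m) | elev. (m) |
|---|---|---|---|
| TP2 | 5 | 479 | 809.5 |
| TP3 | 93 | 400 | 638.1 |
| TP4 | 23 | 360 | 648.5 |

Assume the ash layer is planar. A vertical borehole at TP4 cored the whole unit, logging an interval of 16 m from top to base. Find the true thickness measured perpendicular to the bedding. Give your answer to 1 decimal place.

Two edge vectors: TP2→TP3 = (88, -79, -171.4), TP2→TP4 = (18, -119, -161).
Normal n = (TP2→TP3) × (TP2→TP4) = (-7677.6, 11082.8, -9050).
So ∂z/∂x = −n_x/n_z = −0.84835 and ∂z/∂y = −n_y/n_z = 1.22462.
|∇z| = √(a²+b²) = 1.48976, so dip δ = arctan(1.48976) = 56.13°.
True thickness = vertical thickness × cos δ = 16 × cos 56.13° = 8.9 m.

8.9 m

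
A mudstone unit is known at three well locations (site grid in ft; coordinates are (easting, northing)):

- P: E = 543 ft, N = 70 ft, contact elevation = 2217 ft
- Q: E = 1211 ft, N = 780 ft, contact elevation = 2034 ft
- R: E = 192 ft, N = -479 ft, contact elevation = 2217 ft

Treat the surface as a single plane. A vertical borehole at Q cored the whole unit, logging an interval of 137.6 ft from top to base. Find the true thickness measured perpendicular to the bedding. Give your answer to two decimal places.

96.59 ft

Two edge vectors: P→Q = (668, 710, -183), P→R = (-351, -549, 0).
Normal n = (P→Q) × (P→R) = (-100467, 64233, -117522).
So ∂z/∂E = −n_x/n_z = −0.85488 and ∂z/∂N = −n_y/n_z = 0.54656.
|∇z| = √(a²+b²) = 1.01467, so dip δ = arctan(1.01467) = 45.42°.
True thickness = vertical thickness × cos δ = 137.6 × cos 45.42° = 96.59 ft.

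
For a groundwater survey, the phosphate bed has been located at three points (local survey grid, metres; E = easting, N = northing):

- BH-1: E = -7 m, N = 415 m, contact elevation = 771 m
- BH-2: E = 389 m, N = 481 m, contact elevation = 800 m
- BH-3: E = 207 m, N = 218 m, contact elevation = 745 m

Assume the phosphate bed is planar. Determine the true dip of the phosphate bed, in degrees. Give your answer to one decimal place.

10.4°

Two edge vectors: BH-1→BH-2 = (396, 66, 29), BH-1→BH-3 = (214, -197, -26).
Normal n = (BH-1→BH-2) × (BH-1→BH-3) = (3997, 16502, -92136).
So ∂z/∂E = −n_x/n_z = 0.04338 and ∂z/∂N = −n_y/n_z = 0.17910.
Gradient magnitude |∇z| = √(a² + b²) = √(0.00188 + 0.03208) = 0.18428.
True dip = arctan(0.18428) = 10.4°, dipping toward SSW (azimuth ≈ 194°).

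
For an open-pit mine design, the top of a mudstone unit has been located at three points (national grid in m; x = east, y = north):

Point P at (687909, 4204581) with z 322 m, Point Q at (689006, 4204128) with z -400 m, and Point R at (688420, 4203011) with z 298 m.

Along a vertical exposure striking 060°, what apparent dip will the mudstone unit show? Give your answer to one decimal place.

37.5°

Two edge vectors: Point P→Point Q = (1097, -453, -722), Point P→Point R = (511, -1570, -24).
Normal n = (Point P→Point Q) × (Point P→Point R) = (-1122668, -342614, -1490807).
So ∂z/∂x = −n_x/n_z = −0.75306 and ∂z/∂y = −n_y/n_z = −0.22982.
Unit vector along 060° is (sin 60°, cos 60°) = (0.8660, 0.5000).
Slope in that direction = a·(0.8660) + b·(0.5000) = −0.76708.
Apparent dip = arctan|0.76708| = 37.5° (true dip is 38.2°, so apparent ≤ true as expected).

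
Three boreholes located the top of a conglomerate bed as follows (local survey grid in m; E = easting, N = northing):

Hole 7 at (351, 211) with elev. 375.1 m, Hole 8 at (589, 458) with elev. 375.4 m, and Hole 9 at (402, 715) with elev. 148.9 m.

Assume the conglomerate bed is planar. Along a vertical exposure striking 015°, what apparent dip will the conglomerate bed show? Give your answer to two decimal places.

Let the plane be z = a·E + b·N + c.
Hole 8−Hole 7: 238a + 247b = 0.3;  Hole 9−Hole 7: 51a + 504b = −226.2.
Solving gives a = 0.52184, b = −0.50162.
Unit vector along 015° is (sin 15°, cos 15°) = (0.2588, 0.9659).
Slope in that direction = a·(0.2588) + b·(0.9659) = −0.34946.
Apparent dip = arctan|0.34946| = 19.26° (true dip is 35.9°, so apparent ≤ true as expected).

19.26°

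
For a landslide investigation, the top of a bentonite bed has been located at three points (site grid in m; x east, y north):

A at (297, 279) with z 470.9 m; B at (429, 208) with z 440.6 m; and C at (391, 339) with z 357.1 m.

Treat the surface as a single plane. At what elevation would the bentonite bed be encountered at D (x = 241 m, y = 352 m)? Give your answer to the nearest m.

448 m

Let the plane be z = a·x + b·y + c.
B−A: 132a − 71b = −30.3;  C−A: 94a + 60b = −113.8.
Solving gives a = −0.67821, b = −0.83414.
Then c = 470.9 − a·297 − b·279 = 905.05.
At (241, 352): z = −163.4 − 293.6 + 905.05 = 448.0 m.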